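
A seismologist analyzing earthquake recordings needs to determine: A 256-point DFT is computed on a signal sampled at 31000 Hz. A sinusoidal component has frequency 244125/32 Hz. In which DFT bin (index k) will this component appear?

DFT frequency resolution = f_s/N = 31000/256 = 3875/32 Hz
Bin index k = f_signal / resolution = 244125/32 / 3875/32 = 63
The signal frequency 244125/32 Hz falls in DFT bin k = 63.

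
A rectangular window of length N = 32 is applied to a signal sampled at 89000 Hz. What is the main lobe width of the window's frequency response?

For a rectangular window of length N,
the main lobe width in frequency is 2*f_s/N.
= 2*89000/32 = 11125/2 Hz
This determines the minimum frequency separation for resolving two sinusoids.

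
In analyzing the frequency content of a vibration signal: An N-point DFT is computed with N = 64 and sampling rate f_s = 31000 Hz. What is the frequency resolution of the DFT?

DFT frequency resolution = f_s / N
= 31000 / 64 = 3875/8 Hz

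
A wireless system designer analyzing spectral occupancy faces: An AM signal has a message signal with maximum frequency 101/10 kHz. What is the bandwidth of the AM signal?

In AM (double-sideband), the bandwidth is twice the message frequency.
BW = 2 * f_m = 2 * 101/10 kHz = 101/5 kHz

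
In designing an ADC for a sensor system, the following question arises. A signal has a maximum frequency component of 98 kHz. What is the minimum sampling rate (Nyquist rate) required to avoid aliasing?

By the Nyquist-Shannon sampling theorem,
the minimum sampling rate (Nyquist rate) must be at least 2 * f_max.
Nyquist rate = 2 * 98 kHz = 196 kHz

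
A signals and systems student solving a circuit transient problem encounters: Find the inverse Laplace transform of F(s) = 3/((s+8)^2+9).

Standard pair: w/((s+a)^2+w^2) <-> e^(-at)*sin(wt)*u(t)
With a=8, w=3: f(t) = e^(-8t)*sin(3t)*u(t)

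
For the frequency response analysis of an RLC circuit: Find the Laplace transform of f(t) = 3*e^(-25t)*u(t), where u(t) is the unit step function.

Standard Laplace transform pair:
e^(-at)*u(t) <-> 1/(s+a)
With a = 25: L{3*e^(-25t)*u(t)} = 3/(s+25), ROC: Re(s) > -25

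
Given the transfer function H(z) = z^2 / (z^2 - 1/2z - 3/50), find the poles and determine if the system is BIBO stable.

Poles are roots of the denominator: z^2 - 1/2z - 3/50 = 0.
Quadratic formula: z = [-(-1/2) +/- sqrt((-1/2)^2 - 4*(-3/50))] / 2
Discriminant = 1/4 + 6/25 = 49/100; sqrt = 7/10.
z = (1/2 +/- 7/10) / 2 => z = 3/5 or z = -1/10.
|p1| = 1/10, |p2| = 3/5.
For BIBO stability, all poles must lie inside the unit circle (|p| < 1).
System is STABLE since both |p| < 1.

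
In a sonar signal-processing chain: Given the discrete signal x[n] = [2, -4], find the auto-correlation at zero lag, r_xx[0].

The auto-correlation at zero lag r_xx[0] equals the signal energy.
r_xx[0] = sum of x[n]^2 = 2^2 + (-4)^2
= 4 + 16 = 20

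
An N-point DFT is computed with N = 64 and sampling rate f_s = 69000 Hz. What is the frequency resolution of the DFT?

DFT frequency resolution = f_s / N
= 69000 / 64 = 8625/8 Hz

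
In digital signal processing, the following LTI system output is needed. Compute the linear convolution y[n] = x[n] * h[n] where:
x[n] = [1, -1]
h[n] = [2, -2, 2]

y[n] = sum_k x[k]*h[n-k]. Output length = len(x) + len(h) - 1 = 2 + 3 - 1 = 4.
y[0] = 1*2 = 2
y[1] = -1*2 + 1*-2 = -4
y[2] = -1*-2 + 1*2 = 4
y[3] = -1*2 = -2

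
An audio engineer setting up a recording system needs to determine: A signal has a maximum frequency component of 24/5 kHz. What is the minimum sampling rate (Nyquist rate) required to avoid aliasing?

By the Nyquist-Shannon sampling theorem,
the minimum sampling rate (Nyquist rate) must be at least 2 * f_max.
Nyquist rate = 2 * 24/5 kHz = 48/5 kHz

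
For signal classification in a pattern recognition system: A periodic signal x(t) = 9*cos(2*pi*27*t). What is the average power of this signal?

Average power of A*cos(wt) is A^2/2.
P = 9^2 / 2 = 81/2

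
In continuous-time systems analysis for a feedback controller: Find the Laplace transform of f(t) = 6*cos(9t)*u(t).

Standard pair: cos(wt)*u(t) <-> s/(s^2+w^2)
With w = 9: L{6*cos(9t)*u(t)} = 6s/(s^2+81)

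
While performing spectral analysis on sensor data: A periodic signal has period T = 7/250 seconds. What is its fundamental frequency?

The fundamental frequency is the reciprocal of the period.
f = 1/T = 1/(7/250) = 250/7 Hz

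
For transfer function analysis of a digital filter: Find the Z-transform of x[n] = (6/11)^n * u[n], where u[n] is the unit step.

The Z-transform of a^n * u[n] is z/(z-a) for |z| > |a|.
Here a = 6/11, so X(z) = z/(z - (6/11)) = 11z/(11z - 6)
ROC: |z| > 6/11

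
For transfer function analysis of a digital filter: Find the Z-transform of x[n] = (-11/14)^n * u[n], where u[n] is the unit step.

The Z-transform of a^n * u[n] is z/(z-a) for |z| > |a|.
Here a = -11/14, so X(z) = z/(z - (-11/14)) = 14z/(14z + 11)
ROC: |z| > 11/14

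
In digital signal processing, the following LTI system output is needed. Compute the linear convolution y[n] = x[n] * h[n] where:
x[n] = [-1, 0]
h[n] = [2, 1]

y[n] = sum_k x[k]*h[n-k]. Output length = len(x) + len(h) - 1 = 2 + 2 - 1 = 3.
y[0] = -1*2 = -2
y[1] = 0*2 + -1*1 = -1
y[2] = 0*1 = 0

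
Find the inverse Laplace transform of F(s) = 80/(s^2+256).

Standard pair: w/(s^2+w^2) <-> sin(wt)*u(t)
Recognize w^2 = 256, so w = 16; numerator 80 = 5*16.
f(t) = 5*sin(16t)*u(t)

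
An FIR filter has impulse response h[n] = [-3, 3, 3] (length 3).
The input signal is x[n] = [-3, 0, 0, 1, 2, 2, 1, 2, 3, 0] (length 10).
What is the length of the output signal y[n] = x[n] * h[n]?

For linear convolution, the output length is:
len(y) = len(x) + len(h) - 1 = 10 + 3 - 1 = 12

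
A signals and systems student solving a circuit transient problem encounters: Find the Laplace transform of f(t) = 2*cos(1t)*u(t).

Standard pair: cos(wt)*u(t) <-> s/(s^2+w^2)
With w = 1: L{2*cos(1t)*u(t)} = 2s/(s^2+1)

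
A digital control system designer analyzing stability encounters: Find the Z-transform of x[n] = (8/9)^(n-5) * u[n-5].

Time-shifting property: if X(z) = Z{x[n]}, then Z{x[n-d]} = z^(-d) * X(z)
X(z) = z/(z - 8/9) for x[n] = (8/9)^n * u[n]
Z{x[n-5]} = z^(-5) * z/(z - 8/9) = z^(-4)/(z - 8/9)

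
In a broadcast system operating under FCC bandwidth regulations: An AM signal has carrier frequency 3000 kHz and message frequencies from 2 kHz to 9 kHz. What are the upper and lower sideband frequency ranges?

Upper sideband (USB) = fc + [fm_low, fm_high] = 3000 + [2, 9] = [3002, 3009] kHz
Lower sideband (LSB) = fc - [fm_high, fm_low] = 3000 - [9, 2] = [2991, 2998] kHz
Total occupied spectrum: 2991 kHz to 3009 kHz (plus carrier at 3000 kHz)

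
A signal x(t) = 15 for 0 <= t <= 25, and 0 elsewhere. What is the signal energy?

Energy = integral of |x(t)|^2 dt over the signal duration
= 15^2 * 25 = 225 * 25 = 5625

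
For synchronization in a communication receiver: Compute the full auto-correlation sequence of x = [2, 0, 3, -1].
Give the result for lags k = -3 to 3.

r_xx[k] = sum_m x[m]*x[m+k], indexed from 0, for k = -3 to 3:
  r_xx[-3] = x[3]*x[0] = -2
  r_xx[-2] = x[2]*x[0] + x[3]*x[1] = 6
  r_xx[-1] = x[1]*x[0] + x[2]*x[1] + x[3]*x[2] = -3
  r_xx[0] = x[0]*x[0] + x[1]*x[1] + x[2]*x[2] + x[3]*x[3] = 14
  r_xx[1] = x[0]*x[1] + x[1]*x[2] + x[2]*x[3] = -3
  r_xx[2] = x[0]*x[2] + x[1]*x[3] = 6
  r_xx[3] = x[0]*x[3] = -2
r_xx = [-2, 6, -3, 14, -3, 6, -2]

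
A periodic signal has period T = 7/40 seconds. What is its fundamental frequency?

The fundamental frequency is the reciprocal of the period.
f = 1/T = 1/(7/40) = 40/7 Hz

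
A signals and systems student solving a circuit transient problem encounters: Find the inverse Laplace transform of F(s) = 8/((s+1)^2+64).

Standard pair: w/((s+a)^2+w^2) <-> e^(-at)*sin(wt)*u(t)
With a=1, w=8: f(t) = e^(-t)*sin(8t)*u(t)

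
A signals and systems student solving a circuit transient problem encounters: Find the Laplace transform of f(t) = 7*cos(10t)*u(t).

Standard pair: cos(wt)*u(t) <-> s/(s^2+w^2)
With w = 10: L{7*cos(10t)*u(t)} = 7s/(s^2+100)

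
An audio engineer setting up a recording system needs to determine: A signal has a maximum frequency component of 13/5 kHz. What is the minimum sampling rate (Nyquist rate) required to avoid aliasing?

By the Nyquist-Shannon sampling theorem,
the minimum sampling rate (Nyquist rate) must be at least 2 * f_max.
Nyquist rate = 2 * 13/5 kHz = 26/5 kHz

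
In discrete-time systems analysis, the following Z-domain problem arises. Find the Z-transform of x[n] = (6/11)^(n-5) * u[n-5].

Time-shifting property: if X(z) = Z{x[n]}, then Z{x[n-d]} = z^(-d) * X(z)
X(z) = z/(z - 6/11) for x[n] = (6/11)^n * u[n]
Z{x[n-5]} = z^(-5) * z/(z - 6/11) = z^(-4)/(z - 6/11)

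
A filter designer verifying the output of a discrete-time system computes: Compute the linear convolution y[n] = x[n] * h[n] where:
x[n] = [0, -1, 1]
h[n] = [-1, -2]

y[n] = sum_k x[k]*h[n-k]. Output length = len(x) + len(h) - 1 = 3 + 2 - 1 = 4.
y[0] = 0*-1 = 0
y[1] = -1*-1 + 0*-2 = 1
y[2] = 1*-1 + -1*-2 = 1
y[3] = 1*-2 = -2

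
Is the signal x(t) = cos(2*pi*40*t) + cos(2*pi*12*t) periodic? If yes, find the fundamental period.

f1 = 40 Hz, f2 = 12 Hz
Period T1 = 1/40, T2 = 1/12
Ratio T1/T2 = 12/40, which is rational.
The signal is periodic with fundamental period T = 1/GCD(40,12) = 1/4 s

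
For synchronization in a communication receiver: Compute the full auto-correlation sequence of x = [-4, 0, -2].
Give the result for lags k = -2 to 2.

r_xx[k] = sum_m x[m]*x[m+k], indexed from 0, for k = -2 to 2:
  r_xx[-2] = x[2]*x[0] = 8
  r_xx[-1] = x[1]*x[0] + x[2]*x[1] = 0
  r_xx[0] = x[0]*x[0] + x[1]*x[1] + x[2]*x[2] = 20
  r_xx[1] = x[0]*x[1] + x[1]*x[2] = 0
  r_xx[2] = x[0]*x[2] = 8
r_xx = [8, 0, 20, 0, 8]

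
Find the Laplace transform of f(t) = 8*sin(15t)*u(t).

Standard pair: sin(wt)*u(t) <-> w/(s^2+w^2)
With w = 15: L{8*sin(15t)*u(t)} = 120/(s^2+225)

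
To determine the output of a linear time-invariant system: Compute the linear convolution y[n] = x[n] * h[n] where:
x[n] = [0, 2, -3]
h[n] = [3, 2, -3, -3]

y[n] = sum_k x[k]*h[n-k]. Output length = len(x) + len(h) - 1 = 3 + 4 - 1 = 6.
y[0] = 0*3 = 0
y[1] = 2*3 + 0*2 = 6
y[2] = -3*3 + 2*2 + 0*-3 = -5
y[3] = -3*2 + 2*-3 + 0*-3 = -12
y[4] = -3*-3 + 2*-3 = 3
y[5] = -3*-3 = 9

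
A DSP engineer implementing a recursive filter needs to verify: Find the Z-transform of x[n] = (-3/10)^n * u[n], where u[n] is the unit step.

The Z-transform of a^n * u[n] is z/(z-a) for |z| > |a|.
Here a = -3/10, so X(z) = z/(z - (-3/10)) = 10z/(10z + 3)
ROC: |z| > 3/10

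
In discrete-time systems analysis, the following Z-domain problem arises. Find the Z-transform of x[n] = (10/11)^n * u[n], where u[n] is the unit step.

The Z-transform of a^n * u[n] is z/(z-a) for |z| > |a|.
Here a = 10/11, so X(z) = z/(z - (10/11)) = 11z/(11z - 10)
ROC: |z| > 10/11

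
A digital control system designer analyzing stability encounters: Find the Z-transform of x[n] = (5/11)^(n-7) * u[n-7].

Time-shifting property: if X(z) = Z{x[n]}, then Z{x[n-d]} = z^(-d) * X(z)
X(z) = z/(z - 5/11) for x[n] = (5/11)^n * u[n]
Z{x[n-7]} = z^(-7) * z/(z - 5/11) = z^(-6)/(z - 5/11)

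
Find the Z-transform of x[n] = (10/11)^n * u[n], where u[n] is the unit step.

The Z-transform of a^n * u[n] is z/(z-a) for |z| > |a|.
Here a = 10/11, so X(z) = z/(z - (10/11)) = 11z/(11z - 10)
ROC: |z| > 10/11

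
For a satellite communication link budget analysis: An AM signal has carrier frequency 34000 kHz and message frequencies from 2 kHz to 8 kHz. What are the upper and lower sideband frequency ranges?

Upper sideband (USB) = fc + [fm_low, fm_high] = 34000 + [2, 8] = [34002, 34008] kHz
Lower sideband (LSB) = fc - [fm_high, fm_low] = 34000 - [8, 2] = [33992, 33998] kHz
Total occupied spectrum: 33992 kHz to 34008 kHz (plus carrier at 34000 kHz)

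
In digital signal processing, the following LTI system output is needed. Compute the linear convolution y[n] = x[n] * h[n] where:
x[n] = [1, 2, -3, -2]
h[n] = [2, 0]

y[n] = sum_k x[k]*h[n-k]. Output length = len(x) + len(h) - 1 = 4 + 2 - 1 = 5.
y[0] = 1*2 = 2
y[1] = 2*2 + 1*0 = 4
y[2] = -3*2 + 2*0 = -6
y[3] = -2*2 + -3*0 = -4
y[4] = -2*0 = 0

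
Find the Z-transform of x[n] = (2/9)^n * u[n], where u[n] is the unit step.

The Z-transform of a^n * u[n] is z/(z-a) for |z| > |a|.
Here a = 2/9, so X(z) = z/(z - (2/9)) = 9z/(9z - 2)
ROC: |z| > 2/9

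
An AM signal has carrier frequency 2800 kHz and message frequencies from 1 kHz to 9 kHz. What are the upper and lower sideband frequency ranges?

Upper sideband (USB) = fc + [fm_low, fm_high] = 2800 + [1, 9] = [2801, 2809] kHz
Lower sideband (LSB) = fc - [fm_high, fm_low] = 2800 - [9, 1] = [2791, 2799] kHz
Total occupied spectrum: 2791 kHz to 2809 kHz (plus carrier at 2800 kHz)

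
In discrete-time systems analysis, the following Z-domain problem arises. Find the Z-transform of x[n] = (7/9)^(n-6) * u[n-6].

Time-shifting property: if X(z) = Z{x[n]}, then Z{x[n-d]} = z^(-d) * X(z)
X(z) = z/(z - 7/9) for x[n] = (7/9)^n * u[n]
Z{x[n-6]} = z^(-6) * z/(z - 7/9) = z^(-5)/(z - 7/9)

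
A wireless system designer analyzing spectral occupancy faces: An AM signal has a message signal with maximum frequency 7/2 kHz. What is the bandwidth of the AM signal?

In AM (double-sideband), the bandwidth is twice the message frequency.
BW = 2 * f_m = 2 * 7/2 kHz = 7 kHz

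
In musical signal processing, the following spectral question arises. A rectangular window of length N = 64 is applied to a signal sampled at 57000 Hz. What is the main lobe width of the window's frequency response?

For a rectangular window of length N,
the main lobe width in frequency is 2*f_s/N.
= 2*57000/64 = 7125/4 Hz
This determines the minimum frequency separation for resolving two sinusoids.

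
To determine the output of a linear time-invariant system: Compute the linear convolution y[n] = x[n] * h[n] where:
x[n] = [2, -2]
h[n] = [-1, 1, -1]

y[n] = sum_k x[k]*h[n-k]. Output length = len(x) + len(h) - 1 = 2 + 3 - 1 = 4.
y[0] = 2*-1 = -2
y[1] = -2*-1 + 2*1 = 4
y[2] = -2*1 + 2*-1 = -4
y[3] = -2*-1 = 2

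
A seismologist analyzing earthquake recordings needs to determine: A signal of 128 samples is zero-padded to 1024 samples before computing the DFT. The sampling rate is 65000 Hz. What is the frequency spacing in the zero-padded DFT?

Original DFT: N = 128, resolution = f_s/N = 65000/128 = 8125/16 Hz
Zero-padded DFT: N = 1024, resolution = f_s/N = 65000/1024 = 8125/128 Hz
Zero-padding interpolates the spectrum (finer frequency grid)
but does NOT improve the true spectral resolution (ability to resolve close frequencies).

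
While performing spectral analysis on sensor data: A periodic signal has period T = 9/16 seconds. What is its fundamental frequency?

The fundamental frequency is the reciprocal of the period.
f = 1/T = 1/(9/16) = 16/9 Hz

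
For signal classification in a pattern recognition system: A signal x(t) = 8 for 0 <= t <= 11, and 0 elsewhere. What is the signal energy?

Energy = integral of |x(t)|^2 dt over the signal duration
= 8^2 * 11 = 64 * 11 = 704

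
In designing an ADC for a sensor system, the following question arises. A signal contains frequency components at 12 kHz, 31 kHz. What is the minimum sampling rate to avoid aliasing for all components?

The highest frequency component is f_max = 31 kHz.
Nyquist rate = 2 * f_max = 2 * 31 kHz = 62 kHz.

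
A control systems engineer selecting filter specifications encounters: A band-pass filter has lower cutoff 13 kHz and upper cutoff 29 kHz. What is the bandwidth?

Bandwidth = f_high - f_low
= 29 kHz - 13 kHz = 16 kHz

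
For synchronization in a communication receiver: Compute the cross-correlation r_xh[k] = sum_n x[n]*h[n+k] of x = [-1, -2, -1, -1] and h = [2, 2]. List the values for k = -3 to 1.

Both sequences indexed from 0 and zero outside their support.
Lags with overlap: k = -3 to 1.
  r_xh[-3] = x[3]*h[0] = -2
  r_xh[-2] = x[2]*h[0] + x[3]*h[1] = -4
  r_xh[-1] = x[1]*h[0] + x[2]*h[1] = -6
  r_xh[0] = x[0]*h[0] + x[1]*h[1] = -6
  r_xh[1] = x[0]*h[1] = -2
r_xh = [-2, -4, -6, -6, -2] (for k = -3, ..., 1)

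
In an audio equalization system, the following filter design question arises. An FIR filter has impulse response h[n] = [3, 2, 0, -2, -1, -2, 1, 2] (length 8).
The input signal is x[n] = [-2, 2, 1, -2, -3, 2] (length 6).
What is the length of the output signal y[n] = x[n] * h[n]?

For linear convolution, the output length is:
len(y) = len(x) + len(h) - 1 = 6 + 8 - 1 = 13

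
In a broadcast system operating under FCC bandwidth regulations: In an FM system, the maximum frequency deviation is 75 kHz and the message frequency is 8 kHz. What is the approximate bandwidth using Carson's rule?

Carson's rule: BW = 2*(delta_f + f_m)
= 2*(75 + 8) kHz = 166 kHz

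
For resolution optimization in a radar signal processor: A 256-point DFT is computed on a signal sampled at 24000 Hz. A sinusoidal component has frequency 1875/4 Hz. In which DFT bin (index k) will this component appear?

DFT frequency resolution = f_s/N = 24000/256 = 375/4 Hz
Bin index k = f_signal / resolution = 1875/4 / 375/4 = 5
The signal frequency 1875/4 Hz falls in DFT bin k = 5.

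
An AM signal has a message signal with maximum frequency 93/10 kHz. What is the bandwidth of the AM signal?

In AM (double-sideband), the bandwidth is twice the message frequency.
BW = 2 * f_m = 2 * 93/10 kHz = 93/5 kHz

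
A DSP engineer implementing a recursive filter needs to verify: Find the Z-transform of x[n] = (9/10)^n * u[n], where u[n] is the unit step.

The Z-transform of a^n * u[n] is z/(z-a) for |z| > |a|.
Here a = 9/10, so X(z) = z/(z - (9/10)) = 10z/(10z - 9)
ROC: |z| > 9/10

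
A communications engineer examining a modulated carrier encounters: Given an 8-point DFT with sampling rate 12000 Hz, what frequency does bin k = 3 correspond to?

The frequency of DFT bin k is: f_k = k * f_s / N
f_3 = 3 * 12000 / 8 = 4500 Hz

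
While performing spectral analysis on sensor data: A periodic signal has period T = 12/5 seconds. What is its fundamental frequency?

The fundamental frequency is the reciprocal of the period.
f = 1/T = 1/(12/5) = 5/12 Hz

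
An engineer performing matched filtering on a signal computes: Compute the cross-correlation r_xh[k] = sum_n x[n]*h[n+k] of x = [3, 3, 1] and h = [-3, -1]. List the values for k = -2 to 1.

Both sequences indexed from 0 and zero outside their support.
Lags with overlap: k = -2 to 1.
  r_xh[-2] = x[2]*h[0] = -3
  r_xh[-1] = x[1]*h[0] + x[2]*h[1] = -10
  r_xh[0] = x[0]*h[0] + x[1]*h[1] = -12
  r_xh[1] = x[0]*h[1] = -3
r_xh = [-3, -10, -12, -3] (for k = -2, ..., 1)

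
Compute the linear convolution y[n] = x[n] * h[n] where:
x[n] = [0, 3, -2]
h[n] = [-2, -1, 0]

y[n] = sum_k x[k]*h[n-k]. Output length = len(x) + len(h) - 1 = 3 + 3 - 1 = 5.
y[0] = 0*-2 = 0
y[1] = 3*-2 + 0*-1 = -6
y[2] = -2*-2 + 3*-1 + 0*0 = 1
y[3] = -2*-1 + 3*0 = 2
y[4] = -2*0 = 0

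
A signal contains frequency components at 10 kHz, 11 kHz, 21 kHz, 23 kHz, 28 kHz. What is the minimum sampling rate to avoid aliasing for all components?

The highest frequency component is f_max = 28 kHz.
Nyquist rate = 2 * f_max = 2 * 28 kHz = 56 kHz.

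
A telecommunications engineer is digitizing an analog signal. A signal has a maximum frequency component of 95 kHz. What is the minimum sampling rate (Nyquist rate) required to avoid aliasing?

By the Nyquist-Shannon sampling theorem,
the minimum sampling rate (Nyquist rate) must be at least 2 * f_max.
Nyquist rate = 2 * 95 kHz = 190 kHz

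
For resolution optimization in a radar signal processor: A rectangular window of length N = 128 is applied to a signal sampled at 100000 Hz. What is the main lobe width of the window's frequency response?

For a rectangular window of length N,
the main lobe width in frequency is 2*f_s/N.
= 2*100000/128 = 3125/2 Hz
This determines the minimum frequency separation for resolving two sinusoids.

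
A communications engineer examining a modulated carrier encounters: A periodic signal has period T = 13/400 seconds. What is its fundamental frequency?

The fundamental frequency is the reciprocal of the period.
f = 1/T = 1/(13/400) = 400/13 Hz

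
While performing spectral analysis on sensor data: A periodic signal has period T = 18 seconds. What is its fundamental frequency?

The fundamental frequency is the reciprocal of the period.
f = 1/T = 1/(18) = 1/18 Hz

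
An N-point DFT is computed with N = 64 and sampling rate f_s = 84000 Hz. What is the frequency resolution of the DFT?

DFT frequency resolution = f_s / N
= 84000 / 64 = 2625/2 Hz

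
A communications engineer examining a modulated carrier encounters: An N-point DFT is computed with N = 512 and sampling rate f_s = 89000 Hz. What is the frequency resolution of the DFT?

DFT frequency resolution = f_s / N
= 89000 / 512 = 11125/64 Hz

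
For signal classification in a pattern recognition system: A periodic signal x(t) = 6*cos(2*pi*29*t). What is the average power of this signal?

Average power of A*cos(wt) is A^2/2.
P = 6^2 / 2 = 36/2 = 18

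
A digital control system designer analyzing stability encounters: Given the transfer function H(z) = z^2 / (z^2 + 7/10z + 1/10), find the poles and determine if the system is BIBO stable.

Poles are roots of the denominator: z^2 + 7/10z + 1/10 = 0.
Quadratic formula: z = [-(7/10) +/- sqrt((7/10)^2 - 4*(1/10))] / 2
Discriminant = 49/100 - 2/5 = 9/100; sqrt = 3/10.
z = (-7/10 +/- 3/10) / 2 => z = -1/5 or z = -1/2.
|p1| = 1/5, |p2| = 1/2.
For BIBO stability, all poles must lie inside the unit circle (|p| < 1).
System is STABLE since both |p| < 1.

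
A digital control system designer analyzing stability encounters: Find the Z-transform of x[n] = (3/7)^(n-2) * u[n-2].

Time-shifting property: if X(z) = Z{x[n]}, then Z{x[n-d]} = z^(-d) * X(z)
X(z) = z/(z - 3/7) for x[n] = (3/7)^n * u[n]
Z{x[n-2]} = z^(-2) * z/(z - 3/7) = z^(-1)/(z - 3/7)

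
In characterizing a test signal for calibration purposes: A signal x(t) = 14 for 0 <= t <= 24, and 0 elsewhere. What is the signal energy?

Energy = integral of |x(t)|^2 dt over the signal duration
= 14^2 * 24 = 196 * 24 = 4704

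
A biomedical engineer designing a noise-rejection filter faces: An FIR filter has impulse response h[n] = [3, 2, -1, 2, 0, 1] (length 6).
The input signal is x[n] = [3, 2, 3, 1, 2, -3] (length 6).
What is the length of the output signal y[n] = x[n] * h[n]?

For linear convolution, the output length is:
len(y) = len(x) + len(h) - 1 = 6 + 6 - 1 = 11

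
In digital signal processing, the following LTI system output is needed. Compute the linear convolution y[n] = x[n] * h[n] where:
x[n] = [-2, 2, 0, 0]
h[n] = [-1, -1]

y[n] = sum_k x[k]*h[n-k]. Output length = len(x) + len(h) - 1 = 4 + 2 - 1 = 5.
y[0] = -2*-1 = 2
y[1] = 2*-1 + -2*-1 = 0
y[2] = 0*-1 + 2*-1 = -2
y[3] = 0*-1 + 0*-1 = 0
y[4] = 0*-1 = 0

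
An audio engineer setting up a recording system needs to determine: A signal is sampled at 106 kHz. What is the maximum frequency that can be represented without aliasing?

The maximum frequency that can be represented without aliasing
is the Nyquist frequency: f_max = f_s / 2 = 106 kHz / 2 = 53 kHz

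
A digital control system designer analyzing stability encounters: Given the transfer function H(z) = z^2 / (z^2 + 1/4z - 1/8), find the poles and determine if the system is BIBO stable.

Poles are roots of the denominator: z^2 + 1/4z - 1/8 = 0.
Quadratic formula: z = [-(1/4) +/- sqrt((1/4)^2 - 4*(-1/8))] / 2
Discriminant = 1/16 + 1/2 = 9/16; sqrt = 3/4.
z = (-1/4 +/- 3/4) / 2 => z = 1/4 or z = -1/2.
|p1| = 1/4, |p2| = 1/2.
For BIBO stability, all poles must lie inside the unit circle (|p| < 1).
System is STABLE since both |p| < 1.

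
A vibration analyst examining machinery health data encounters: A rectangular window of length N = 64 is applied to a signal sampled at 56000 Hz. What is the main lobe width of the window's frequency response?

For a rectangular window of length N,
the main lobe width in frequency is 2*f_s/N.
= 2*56000/64 = 1750 Hz
This determines the minimum frequency separation for resolving two sinusoids.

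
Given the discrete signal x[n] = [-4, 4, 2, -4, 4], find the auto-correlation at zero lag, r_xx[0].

The auto-correlation at zero lag r_xx[0] equals the signal energy.
r_xx[0] = sum of x[n]^2 = (-4)^2 + 4^2 + 2^2 + (-4)^2 + 4^2
= 16 + 16 + 4 + 16 + 16 = 68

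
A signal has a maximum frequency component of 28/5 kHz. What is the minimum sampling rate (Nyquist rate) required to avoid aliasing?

By the Nyquist-Shannon sampling theorem,
the minimum sampling rate (Nyquist rate) must be at least 2 * f_max.
Nyquist rate = 2 * 28/5 kHz = 56/5 kHz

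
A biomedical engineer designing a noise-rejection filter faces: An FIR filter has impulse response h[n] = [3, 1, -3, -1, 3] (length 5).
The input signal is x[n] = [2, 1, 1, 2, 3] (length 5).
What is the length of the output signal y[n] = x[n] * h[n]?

For linear convolution, the output length is:
len(y) = len(x) + len(h) - 1 = 5 + 5 - 1 = 9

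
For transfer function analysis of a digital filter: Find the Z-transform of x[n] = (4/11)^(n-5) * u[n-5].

Time-shifting property: if X(z) = Z{x[n]}, then Z{x[n-d]} = z^(-d) * X(z)
X(z) = z/(z - 4/11) for x[n] = (4/11)^n * u[n]
Z{x[n-5]} = z^(-5) * z/(z - 4/11) = z^(-4)/(z - 4/11)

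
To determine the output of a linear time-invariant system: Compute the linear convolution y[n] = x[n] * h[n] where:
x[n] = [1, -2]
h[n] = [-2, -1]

y[n] = sum_k x[k]*h[n-k]. Output length = len(x) + len(h) - 1 = 2 + 2 - 1 = 3.
y[0] = 1*-2 = -2
y[1] = -2*-2 + 1*-1 = 3
y[2] = -2*-1 = 2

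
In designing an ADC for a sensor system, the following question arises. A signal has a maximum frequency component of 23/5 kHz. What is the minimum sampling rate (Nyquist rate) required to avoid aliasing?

By the Nyquist-Shannon sampling theorem,
the minimum sampling rate (Nyquist rate) must be at least 2 * f_max.
Nyquist rate = 2 * 23/5 kHz = 46/5 kHz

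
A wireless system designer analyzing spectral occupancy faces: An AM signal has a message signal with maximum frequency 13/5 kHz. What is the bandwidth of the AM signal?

In AM (double-sideband), the bandwidth is twice the message frequency.
BW = 2 * f_m = 2 * 13/5 kHz = 26/5 kHz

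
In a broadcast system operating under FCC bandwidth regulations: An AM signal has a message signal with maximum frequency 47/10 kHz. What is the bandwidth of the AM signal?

In AM (double-sideband), the bandwidth is twice the message frequency.
BW = 2 * f_m = 2 * 47/10 kHz = 47/5 kHz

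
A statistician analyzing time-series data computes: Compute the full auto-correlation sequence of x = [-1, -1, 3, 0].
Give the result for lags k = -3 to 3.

r_xx[k] = sum_m x[m]*x[m+k], indexed from 0, for k = -3 to 3:
  r_xx[-3] = x[3]*x[0] = 0
  r_xx[-2] = x[2]*x[0] + x[3]*x[1] = -3
  r_xx[-1] = x[1]*x[0] + x[2]*x[1] + x[3]*x[2] = -2
  r_xx[0] = x[0]*x[0] + x[1]*x[1] + x[2]*x[2] + x[3]*x[3] = 11
  r_xx[1] = x[0]*x[1] + x[1]*x[2] + x[2]*x[3] = -2
  r_xx[2] = x[0]*x[2] + x[1]*x[3] = -3
  r_xx[3] = x[0]*x[3] = 0
r_xx = [0, -3, -2, 11, -2, -3, 0]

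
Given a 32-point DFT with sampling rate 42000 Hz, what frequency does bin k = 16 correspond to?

The frequency of DFT bin k is: f_k = k * f_s / N
f_16 = 16 * 42000 / 32 = 21000 Hz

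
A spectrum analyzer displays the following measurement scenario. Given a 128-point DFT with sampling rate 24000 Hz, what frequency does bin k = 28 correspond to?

The frequency of DFT bin k is: f_k = k * f_s / N
f_28 = 28 * 24000 / 128 = 5250 Hz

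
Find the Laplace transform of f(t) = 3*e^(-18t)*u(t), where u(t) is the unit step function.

Standard Laplace transform pair:
e^(-at)*u(t) <-> 1/(s+a)
With a = 18: L{3*e^(-18t)*u(t)} = 3/(s+18), ROC: Re(s) > -18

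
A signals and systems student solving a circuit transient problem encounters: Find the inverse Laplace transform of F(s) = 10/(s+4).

Standard pair: k/(s+a) <-> k*e^(-at)*u(t)
With k=10, a=4: f(t) = 10*e^(-4t)*u(t)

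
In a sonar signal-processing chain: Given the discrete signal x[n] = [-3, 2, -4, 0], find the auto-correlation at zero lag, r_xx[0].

The auto-correlation at zero lag r_xx[0] equals the signal energy.
r_xx[0] = sum of x[n]^2 = (-3)^2 + 2^2 + (-4)^2 + 0^2
= 9 + 4 + 16 + 0 = 29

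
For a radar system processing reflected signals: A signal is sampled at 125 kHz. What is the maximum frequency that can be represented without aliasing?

The maximum frequency that can be represented without aliasing
is the Nyquist frequency: f_max = f_s / 2 = 125 kHz / 2 = 125/2 kHz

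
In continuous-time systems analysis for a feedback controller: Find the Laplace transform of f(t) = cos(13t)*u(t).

Standard pair: cos(wt)*u(t) <-> s/(s^2+w^2)
With w = 13: L{cos(13t)*u(t)} = s/(s^2+169)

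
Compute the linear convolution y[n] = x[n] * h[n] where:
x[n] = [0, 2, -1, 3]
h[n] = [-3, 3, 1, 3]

y[n] = sum_k x[k]*h[n-k]. Output length = len(x) + len(h) - 1 = 4 + 4 - 1 = 7.
y[0] = 0*-3 = 0
y[1] = 2*-3 + 0*3 = -6
y[2] = -1*-3 + 2*3 + 0*1 = 9
y[3] = 3*-3 + -1*3 + 2*1 + 0*3 = -10
y[4] = 3*3 + -1*1 + 2*3 = 14
y[5] = 3*1 + -1*3 = 0
y[6] = 3*3 = 9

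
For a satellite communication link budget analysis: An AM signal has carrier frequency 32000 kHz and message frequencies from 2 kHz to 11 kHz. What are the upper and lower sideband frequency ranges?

Upper sideband (USB) = fc + [fm_low, fm_high] = 32000 + [2, 11] = [32002, 32011] kHz
Lower sideband (LSB) = fc - [fm_high, fm_low] = 32000 - [11, 2] = [31989, 31998] kHz
Total occupied spectrum: 31989 kHz to 32011 kHz (plus carrier at 32000 kHz)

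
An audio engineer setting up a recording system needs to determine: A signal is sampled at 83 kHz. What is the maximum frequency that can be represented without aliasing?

The maximum frequency that can be represented without aliasing
is the Nyquist frequency: f_max = f_s / 2 = 83 kHz / 2 = 83/2 kHz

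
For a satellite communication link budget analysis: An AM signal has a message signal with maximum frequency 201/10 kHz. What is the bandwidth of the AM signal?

In AM (double-sideband), the bandwidth is twice the message frequency.
BW = 2 * f_m = 2 * 201/10 kHz = 201/5 kHz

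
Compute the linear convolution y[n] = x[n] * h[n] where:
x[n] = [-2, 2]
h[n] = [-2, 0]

y[n] = sum_k x[k]*h[n-k]. Output length = len(x) + len(h) - 1 = 2 + 2 - 1 = 3.
y[0] = -2*-2 = 4
y[1] = 2*-2 + -2*0 = -4
y[2] = 2*0 = 0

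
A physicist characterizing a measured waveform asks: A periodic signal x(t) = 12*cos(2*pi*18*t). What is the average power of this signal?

Average power of A*cos(wt) is A^2/2.
P = 12^2 / 2 = 144/2 = 72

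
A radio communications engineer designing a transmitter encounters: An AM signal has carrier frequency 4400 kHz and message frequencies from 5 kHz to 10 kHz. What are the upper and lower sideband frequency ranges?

Upper sideband (USB) = fc + [fm_low, fm_high] = 4400 + [5, 10] = [4405, 4410] kHz
Lower sideband (LSB) = fc - [fm_high, fm_low] = 4400 - [10, 5] = [4390, 4395] kHz
Total occupied spectrum: 4390 kHz to 4410 kHz (plus carrier at 4400 kHz)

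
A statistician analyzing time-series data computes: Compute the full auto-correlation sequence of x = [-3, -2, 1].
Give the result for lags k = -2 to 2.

r_xx[k] = sum_m x[m]*x[m+k], indexed from 0, for k = -2 to 2:
  r_xx[-2] = x[2]*x[0] = -3
  r_xx[-1] = x[1]*x[0] + x[2]*x[1] = 4
  r_xx[0] = x[0]*x[0] + x[1]*x[1] + x[2]*x[2] = 14
  r_xx[1] = x[0]*x[1] + x[1]*x[2] = 4
  r_xx[2] = x[0]*x[2] = -3
r_xx = [-3, 4, 14, 4, -3]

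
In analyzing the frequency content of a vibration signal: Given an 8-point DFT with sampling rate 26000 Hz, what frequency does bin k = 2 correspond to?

The frequency of DFT bin k is: f_k = k * f_s / N
f_2 = 2 * 26000 / 8 = 6500 Hz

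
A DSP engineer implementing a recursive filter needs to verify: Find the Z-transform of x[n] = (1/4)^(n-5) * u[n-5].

Time-shifting property: if X(z) = Z{x[n]}, then Z{x[n-d]} = z^(-d) * X(z)
X(z) = z/(z - 1/4) for x[n] = (1/4)^n * u[n]
Z{x[n-5]} = z^(-5) * z/(z - 1/4) = z^(-4)/(z - 1/4)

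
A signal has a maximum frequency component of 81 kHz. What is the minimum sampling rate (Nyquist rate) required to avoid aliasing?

By the Nyquist-Shannon sampling theorem,
the minimum sampling rate (Nyquist rate) must be at least 2 * f_max.
Nyquist rate = 2 * 81 kHz = 162 kHz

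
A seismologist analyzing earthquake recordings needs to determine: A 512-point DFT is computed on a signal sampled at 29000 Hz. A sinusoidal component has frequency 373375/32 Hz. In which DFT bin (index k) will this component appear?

DFT frequency resolution = f_s/N = 29000/512 = 3625/64 Hz
Bin index k = f_signal / resolution = 373375/32 / 3625/64 = 206
The signal frequency 373375/32 Hz falls in DFT bin k = 206.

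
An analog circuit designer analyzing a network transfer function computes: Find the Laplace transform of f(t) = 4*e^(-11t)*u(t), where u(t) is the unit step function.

Standard Laplace transform pair:
e^(-at)*u(t) <-> 1/(s+a)
With a = 11: L{4*e^(-11t)*u(t)} = 4/(s+11), ROC: Re(s) > -11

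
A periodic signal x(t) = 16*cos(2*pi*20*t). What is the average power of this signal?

Average power of A*cos(wt) is A^2/2.
P = 16^2 / 2 = 256/2 = 128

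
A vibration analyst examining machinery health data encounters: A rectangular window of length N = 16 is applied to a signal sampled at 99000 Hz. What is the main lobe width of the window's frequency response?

For a rectangular window of length N,
the main lobe width in frequency is 2*f_s/N.
= 2*99000/16 = 12375 Hz
This determines the minimum frequency separation for resolving two sinusoids.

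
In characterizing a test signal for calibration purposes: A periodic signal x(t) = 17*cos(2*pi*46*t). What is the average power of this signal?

Average power of A*cos(wt) is A^2/2.
P = 17^2 / 2 = 289/2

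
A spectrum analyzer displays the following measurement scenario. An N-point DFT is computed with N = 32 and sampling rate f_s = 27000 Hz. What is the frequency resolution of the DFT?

DFT frequency resolution = f_s / N
= 27000 / 32 = 3375/4 Hz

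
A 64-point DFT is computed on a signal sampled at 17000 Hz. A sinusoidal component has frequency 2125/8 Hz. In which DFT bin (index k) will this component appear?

DFT frequency resolution = f_s/N = 17000/64 = 2125/8 Hz
Bin index k = f_signal / resolution = 2125/8 / 2125/8 = 1
The signal frequency 2125/8 Hz falls in DFT bin k = 1.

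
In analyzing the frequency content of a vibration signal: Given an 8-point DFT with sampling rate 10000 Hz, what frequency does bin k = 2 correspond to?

The frequency of DFT bin k is: f_k = k * f_s / N
f_2 = 2 * 10000 / 8 = 2500 Hz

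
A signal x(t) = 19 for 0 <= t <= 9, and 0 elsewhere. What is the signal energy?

Energy = integral of |x(t)|^2 dt over the signal duration
= 19^2 * 9 = 361 * 9 = 3249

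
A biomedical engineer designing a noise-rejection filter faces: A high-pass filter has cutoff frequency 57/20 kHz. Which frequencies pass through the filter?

A high-pass filter passes all frequencies above the cutoff frequency 57/20 kHz and attenuates lower frequencies.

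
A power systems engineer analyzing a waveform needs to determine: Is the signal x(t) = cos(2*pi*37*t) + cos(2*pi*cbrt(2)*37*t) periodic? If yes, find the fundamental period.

f1 = 37 Hz, f2 = 37*cbrt(2) Hz
Ratio f2/f1 = cbrt(2), which is irrational.
Since the frequency ratio is irrational, no common period exists.
The signal is not periodic.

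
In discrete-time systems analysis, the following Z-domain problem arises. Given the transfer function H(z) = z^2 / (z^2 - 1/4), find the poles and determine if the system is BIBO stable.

Poles are roots of the denominator: z^2 - 1/4 = 0.
Quadratic formula: z = [-(0) +/- sqrt((0)^2 - 4*(-1/4))] / 2
Discriminant = 0 + 1 = 1; sqrt = 1.
z = (0 +/- 1) / 2 => z = 1/2 or z = -1/2.
|p1| = 1/2, |p2| = 1/2.
For BIBO stability, all poles must lie inside the unit circle (|p| < 1).
System is STABLE since both |p| < 1.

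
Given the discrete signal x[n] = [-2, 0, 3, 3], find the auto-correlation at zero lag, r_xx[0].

The auto-correlation at zero lag r_xx[0] equals the signal energy.
r_xx[0] = sum of x[n]^2 = (-2)^2 + 0^2 + 3^2 + 3^2
= 4 + 0 + 9 + 9 = 22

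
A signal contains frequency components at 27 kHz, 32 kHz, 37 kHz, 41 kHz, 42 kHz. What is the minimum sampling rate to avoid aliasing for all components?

The highest frequency component is f_max = 42 kHz.
Nyquist rate = 2 * f_max = 2 * 42 kHz = 84 kHz.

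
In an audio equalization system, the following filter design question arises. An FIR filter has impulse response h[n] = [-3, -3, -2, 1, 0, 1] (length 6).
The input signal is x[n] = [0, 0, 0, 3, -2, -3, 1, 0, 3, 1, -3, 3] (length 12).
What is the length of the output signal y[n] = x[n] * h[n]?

For linear convolution, the output length is:
len(y) = len(x) + len(h) - 1 = 12 + 6 - 1 = 17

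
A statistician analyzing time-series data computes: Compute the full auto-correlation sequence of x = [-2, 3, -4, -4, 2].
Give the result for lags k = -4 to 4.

r_xx[k] = sum_m x[m]*x[m+k], indexed from 0, for k = -4 to 4:
  r_xx[-4] = x[4]*x[0] = -4
  r_xx[-3] = x[3]*x[0] + x[4]*x[1] = 14
  r_xx[-2] = x[2]*x[0] + x[3]*x[1] + x[4]*x[2] = -12
  r_xx[-1] = x[1]*x[0] + x[2]*x[1] + x[3]*x[2] + x[4]*x[3] = -10
  r_xx[0] = x[0]*x[0] + x[1]*x[1] + x[2]*x[2] + x[3]*x[3] + x[4]*x[4] = 49
  r_xx[1] = x[0]*x[1] + x[1]*x[2] + x[2]*x[3] + x[3]*x[4] = -10
  r_xx[2] = x[0]*x[2] + x[1]*x[3] + x[2]*x[4] = -12
  r_xx[3] = x[0]*x[3] + x[1]*x[4] = 14
  r_xx[4] = x[0]*x[4] = -4
r_xx = [-4, 14, -12, -10, 49, -10, -12, 14, -4]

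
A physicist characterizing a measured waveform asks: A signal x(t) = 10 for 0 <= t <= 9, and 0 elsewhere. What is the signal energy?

Energy = integral of |x(t)|^2 dt over the signal duration
= 10^2 * 9 = 100 * 9 = 900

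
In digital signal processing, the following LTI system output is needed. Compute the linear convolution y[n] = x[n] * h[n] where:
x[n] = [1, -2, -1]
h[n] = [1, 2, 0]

y[n] = sum_k x[k]*h[n-k]. Output length = len(x) + len(h) - 1 = 3 + 3 - 1 = 5.
y[0] = 1*1 = 1
y[1] = -2*1 + 1*2 = 0
y[2] = -1*1 + -2*2 + 1*0 = -5
y[3] = -1*2 + -2*0 = -2
y[4] = -1*0 = 0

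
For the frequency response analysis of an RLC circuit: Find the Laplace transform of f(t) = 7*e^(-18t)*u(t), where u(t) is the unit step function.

Standard Laplace transform pair:
e^(-at)*u(t) <-> 1/(s+a)
With a = 18: L{7*e^(-18t)*u(t)} = 7/(s+18), ROC: Re(s) > -18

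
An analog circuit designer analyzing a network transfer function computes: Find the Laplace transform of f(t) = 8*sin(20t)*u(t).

Standard pair: sin(wt)*u(t) <-> w/(s^2+w^2)
With w = 20: L{8*sin(20t)*u(t)} = 160/(s^2+400)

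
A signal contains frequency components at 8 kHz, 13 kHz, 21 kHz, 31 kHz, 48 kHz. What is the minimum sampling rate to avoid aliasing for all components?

The highest frequency component is f_max = 48 kHz.
Nyquist rate = 2 * f_max = 2 * 48 kHz = 96 kHz.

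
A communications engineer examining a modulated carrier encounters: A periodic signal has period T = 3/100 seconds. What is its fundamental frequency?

The fundamental frequency is the reciprocal of the period.
f = 1/T = 1/(3/100) = 100/3 Hz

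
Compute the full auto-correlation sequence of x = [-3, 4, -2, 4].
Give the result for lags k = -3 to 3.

r_xx[k] = sum_m x[m]*x[m+k], indexed from 0, for k = -3 to 3:
  r_xx[-3] = x[3]*x[0] = -12
  r_xx[-2] = x[2]*x[0] + x[3]*x[1] = 22
  r_xx[-1] = x[1]*x[0] + x[2]*x[1] + x[3]*x[2] = -28
  r_xx[0] = x[0]*x[0] + x[1]*x[1] + x[2]*x[2] + x[3]*x[3] = 45
  r_xx[1] = x[0]*x[1] + x[1]*x[2] + x[2]*x[3] = -28
  r_xx[2] = x[0]*x[2] + x[1]*x[3] = 22
  r_xx[3] = x[0]*x[3] = -12
r_xx = [-12, 22, -28, 45, -28, 22, -12]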